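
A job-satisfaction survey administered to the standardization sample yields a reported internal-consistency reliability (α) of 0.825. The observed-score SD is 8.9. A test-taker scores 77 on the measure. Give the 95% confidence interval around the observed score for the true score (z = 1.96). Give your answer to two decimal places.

The standard error of measurement is 8.900*√(1 − 0.825) ≈ 8.900*0.418 ≈ 3.723.
Margin = 1.96 * 3.723 ≈ 7.297
Interval: (69.703, 84.297)

[69.70, 84.30]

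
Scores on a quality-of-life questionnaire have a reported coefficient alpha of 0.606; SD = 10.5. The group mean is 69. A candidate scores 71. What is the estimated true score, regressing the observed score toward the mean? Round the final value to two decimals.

T̂ = 0.60600(71) + 0.39400(69) ≈ 70.21200

70.21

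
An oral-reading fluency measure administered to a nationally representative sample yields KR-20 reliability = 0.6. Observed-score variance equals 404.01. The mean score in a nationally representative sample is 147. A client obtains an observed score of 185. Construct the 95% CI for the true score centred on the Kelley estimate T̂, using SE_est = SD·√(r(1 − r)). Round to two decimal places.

[150.50, 189.10]

SD = √404.01 = 20.100
Estimated true score = 0.600·185 + (1 − 0.600)·147 ≈ 169.800
SE_est = SD · √(r(1 − r)) = 20.100 · √0.240 ≈ 20.100 · 0.490 ≈ 9.847
95% CI: 169.800 ± 19.300 ≈ (150.500, 189.100)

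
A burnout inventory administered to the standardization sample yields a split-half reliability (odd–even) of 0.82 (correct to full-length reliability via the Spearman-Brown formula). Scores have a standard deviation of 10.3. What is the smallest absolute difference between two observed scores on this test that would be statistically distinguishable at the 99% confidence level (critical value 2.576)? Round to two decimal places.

11.80

Full-length reliability (Spearman-Brown) = 2(0.82)/(1+0.82) ≈ 0.9011
SEM = 10.3000 * √(1 − 0.9011) = 10.3000 * √0.0989 ≈ 10.3000 * 0.3145 ≈ 3.2392
SE_diff = SEM * √2 ≈ 3.2392 * 1.4142 ≈ 4.5809
Minimum reliable difference = 2.576 * SE_diff ≈ 2.576 * 4.5809 ≈ 11.8005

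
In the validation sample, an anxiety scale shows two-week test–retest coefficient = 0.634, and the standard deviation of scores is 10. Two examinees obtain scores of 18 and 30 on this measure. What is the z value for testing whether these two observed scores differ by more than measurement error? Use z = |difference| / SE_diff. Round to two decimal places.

1.40

SEM = 10.0000 * √(1 − 0.6340) = 10.0000 * √0.3660 ≈ 10.0000 * 0.6050 ≈ 6.0498
SE_diff = √2 * SEM ≈ 8.5557
z = 12 / 8.5557 ≈ 1.4026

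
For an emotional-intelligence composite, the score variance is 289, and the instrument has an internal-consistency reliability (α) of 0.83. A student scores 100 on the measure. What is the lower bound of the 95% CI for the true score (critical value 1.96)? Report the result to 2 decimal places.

SD = √289 ≈ 17.0000
SEM = 17.0000 · √(1 − 0.8300) = 17.0000 · √0.1700 ≈ 17.0000 · 0.4123 ≈ 7.0093
Half-width = 1.96·7.0093 ≈ 13.7382
Lower bound: 100 − 13.7382 = 86.2618

86.26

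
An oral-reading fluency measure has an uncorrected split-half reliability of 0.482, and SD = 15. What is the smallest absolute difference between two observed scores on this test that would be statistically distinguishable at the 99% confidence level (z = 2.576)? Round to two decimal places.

32.31

Spearman-Brown: r = 2(0.482) / (1 + 0.482) = 0.9640 / 1.4820 ≈ 0.6505
SEM = 15.0000 × √(1 − 0.6505) = 15.0000 × √0.3495 ≈ 15.0000 × 0.5912 ≈ 8.8681
Standard error of the difference = 8.8681·√2 ≈ 12.5414
Smallest detectable difference = 2.576×12.5414 ≈ 32.3067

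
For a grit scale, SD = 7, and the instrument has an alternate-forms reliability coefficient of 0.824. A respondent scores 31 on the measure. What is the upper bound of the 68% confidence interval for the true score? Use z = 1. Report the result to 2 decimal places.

33.94

SEM = 7.000*√(1 − 0.824) ≈ 2.937
Margin = 1 * 2.937 ≈ 2.937
Upper bound: 31 + 2.937 = 33.937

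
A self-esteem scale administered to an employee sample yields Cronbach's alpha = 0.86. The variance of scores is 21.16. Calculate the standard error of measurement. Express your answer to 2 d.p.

SD = √21.16 ≈ 4.600
SEM = 4.600*√(1 − 0.860) ≈ 1.721

1.72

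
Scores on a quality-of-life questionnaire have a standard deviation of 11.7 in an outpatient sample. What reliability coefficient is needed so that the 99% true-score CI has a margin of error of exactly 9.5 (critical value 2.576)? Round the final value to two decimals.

0.90

Required SEM = 9.5 / 2.576 ≈ 3.688
r = 1 − (3.688/11.7)² ≈ 1 − 0.099 ≈ 0.901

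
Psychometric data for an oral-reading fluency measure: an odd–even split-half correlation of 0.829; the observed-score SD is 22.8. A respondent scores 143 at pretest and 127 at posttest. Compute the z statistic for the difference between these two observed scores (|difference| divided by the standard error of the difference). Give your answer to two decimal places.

r_full = 2·0.829 / (1 + 0.829) ≈ 0.9065
SEM = 22.8000 × √(1 − 0.9065) = 22.8000 × √0.0935 ≈ 22.8000 × 0.3058 ≈ 6.9715
SE_diff = SEM × √2 ≈ 6.9715 × 1.4142 ≈ 9.8592
z = 16 / 9.8592 ≈ 1.6229

1.62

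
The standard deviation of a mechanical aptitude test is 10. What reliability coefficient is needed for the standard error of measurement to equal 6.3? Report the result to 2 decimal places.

r = 1 − (6.3000/10)² ≈ 1 − 0.3969 ≈ 0.6031

0.60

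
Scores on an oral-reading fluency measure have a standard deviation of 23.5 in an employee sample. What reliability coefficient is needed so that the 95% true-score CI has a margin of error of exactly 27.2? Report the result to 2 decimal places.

0.65

SEM needed = half-width / z = 27.2/1.96 ≈ 13.8776
r = 1 − (13.8776/23.5)² ≈ 1 − 0.3487 ≈ 0.6513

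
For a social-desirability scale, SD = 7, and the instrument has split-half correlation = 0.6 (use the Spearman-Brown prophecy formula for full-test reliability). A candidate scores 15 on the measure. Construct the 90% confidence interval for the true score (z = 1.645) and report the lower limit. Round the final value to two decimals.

r_full = 2·0.6 / (1 + 0.6) ≃ 0.7500
The standard error of measurement is 7.0000·√(1 − 0.7500) ≃ 7.0000·0.5000 ≃ 3.5000.
Margin = 1.645 · 3.5000 ≃ 5.7575
Lower limit = 15 − 5.7575 ≃ 9.2425

9.24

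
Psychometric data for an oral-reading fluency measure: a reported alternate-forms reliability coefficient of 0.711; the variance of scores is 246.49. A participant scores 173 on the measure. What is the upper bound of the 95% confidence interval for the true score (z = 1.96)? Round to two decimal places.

SD = √246.49 = 15.7000
The standard error of measurement is 15.7000*√(1 − 0.7110) ≈ 15.7000*0.5376 ≈ 8.4401.
Margin = 1.96 * 8.4401 ≈ 16.5426
Upper bound: 173 + 16.5426 = 189.5426

189.54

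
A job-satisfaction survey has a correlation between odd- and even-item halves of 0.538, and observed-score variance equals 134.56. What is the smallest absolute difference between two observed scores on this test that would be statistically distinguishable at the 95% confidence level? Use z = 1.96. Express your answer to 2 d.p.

SD = √134.56 = 11.6000
r_full = 2·0.538 / (1 + 0.538) ≈ 0.6996
SEM = 11.6000 · √(1 − 0.6996) = 11.6000 · √0.3004 ≈ 11.6000 · 0.5481 ≈ 6.3577
SE_diff = √2 · SEM ≈ 8.9912
Smallest detectable difference = 1.96·8.9912 ≈ 17.6227

17.62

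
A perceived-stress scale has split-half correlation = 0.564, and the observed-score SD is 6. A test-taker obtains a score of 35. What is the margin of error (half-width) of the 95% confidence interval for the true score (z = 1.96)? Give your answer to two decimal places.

Full-length reliability (Spearman-Brown) = 2(0.564)/(1+0.564) ≈ 0.721
The standard error of measurement is 6.000·√(1 − 0.721) ≈ 6.000·0.528 ≈ 3.168.
Margin = 1.96 · 3.168 ≈ 6.209

6.21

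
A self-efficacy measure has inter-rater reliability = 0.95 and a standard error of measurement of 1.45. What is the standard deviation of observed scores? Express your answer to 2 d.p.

SD = 1.45 / √(1 − 0.95) ≈ 6.48460

6.48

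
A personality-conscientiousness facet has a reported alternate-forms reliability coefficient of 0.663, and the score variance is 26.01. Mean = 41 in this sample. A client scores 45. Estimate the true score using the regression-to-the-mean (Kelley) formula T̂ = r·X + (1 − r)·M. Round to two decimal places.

43.65

T̂ = r·X + (1 − r)·M = 0.663·45 + 0.337·41 = 29.835 + 13.817 ≈ 43.652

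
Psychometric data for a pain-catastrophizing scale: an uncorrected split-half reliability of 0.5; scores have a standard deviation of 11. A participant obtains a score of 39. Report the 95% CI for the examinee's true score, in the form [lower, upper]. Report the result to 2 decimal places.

[26.55, 51.45]

Full-length reliability (Spearman-Brown) = 2(0.5)/(1+0.5) ≈ 0.667
SEM = 11.000 × √(1 − 0.667) = 11.000 × √0.333 ≈ 11.000 × 0.577 ≈ 6.351
1.96 × SEM ≈ 12.448
CI = 39 ± 12.448 → [26.552, 51.448]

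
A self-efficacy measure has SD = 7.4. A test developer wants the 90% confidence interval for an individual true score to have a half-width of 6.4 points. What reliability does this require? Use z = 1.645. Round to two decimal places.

0.72

SEM needed = half-width / z = 6.4/1.645 ≃ 3.89058
r = 1 − (SEM / SD)² = 1 − (3.89058 / 7.4)² ≃ 1 − 0.27642 ≃ 0.72358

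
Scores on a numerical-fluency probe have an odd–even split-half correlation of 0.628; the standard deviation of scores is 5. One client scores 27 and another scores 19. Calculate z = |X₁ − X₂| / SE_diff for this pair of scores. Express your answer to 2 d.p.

Spearman-Brown: r = 2(0.628) / (1 + 0.628) = 1.2560 / 1.6280 ≃ 0.7715
SEM = 5.0000 · √(1 − 0.7715) = 5.0000 · √0.2285 ≃ 5.0000 · 0.4780 ≃ 2.3901
SE_diff = √2 · SEM ≃ 3.3801
z = |27 − 19| / 3.3801 = 8 / 3.3801 ≃ 2.3668

2.37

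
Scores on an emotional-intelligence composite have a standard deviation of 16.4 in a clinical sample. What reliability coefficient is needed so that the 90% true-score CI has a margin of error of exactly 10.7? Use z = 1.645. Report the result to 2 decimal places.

Required SEM = 10.7 / 1.645 ≃ 6.505
Required reliability = 1 − (SEM/SD)² = 1 − 0.157 ≃ 0.843

0.84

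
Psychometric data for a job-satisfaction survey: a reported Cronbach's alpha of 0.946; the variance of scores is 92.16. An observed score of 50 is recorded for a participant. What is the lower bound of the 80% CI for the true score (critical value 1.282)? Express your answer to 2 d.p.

SD = √92.16 = 9.6000
SEM = 9.6000*√(1 − 0.9460) ≈ 2.2308
Half-width = 1.282*2.2308 ≈ 2.8599
Lower bound: 50 − 2.8599 = 47.1401

47.14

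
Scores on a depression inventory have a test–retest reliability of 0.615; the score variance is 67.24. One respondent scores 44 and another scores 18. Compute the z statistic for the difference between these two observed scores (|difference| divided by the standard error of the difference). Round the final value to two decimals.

3.61

σ = 67.24^(1/2) = 8.2000
SEM = 8.2000×√(1 − 0.6150) ≈ 5.0880
Standard error of the difference = 5.0880·√2 ≈ 7.1955
z = 26 / 7.1955 ≈ 3.6134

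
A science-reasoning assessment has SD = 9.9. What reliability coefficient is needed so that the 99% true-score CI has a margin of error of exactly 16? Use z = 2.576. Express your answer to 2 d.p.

SEM needed = half-width / z = 16/2.576 ≈ 6.2112
r = 1 − (SEM / SD)² = 1 − (6.2112 / 9.9)² ≈ 1 − 0.3936 ≈ 0.6064

0.61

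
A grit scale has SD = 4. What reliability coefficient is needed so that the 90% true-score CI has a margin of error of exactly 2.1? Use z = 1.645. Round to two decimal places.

0.90

Required SEM = 2.1 / 1.645 ≈ 1.277
Required reliability = 1 − (SEM/SD)² = 1 − 0.102 ≈ 0.898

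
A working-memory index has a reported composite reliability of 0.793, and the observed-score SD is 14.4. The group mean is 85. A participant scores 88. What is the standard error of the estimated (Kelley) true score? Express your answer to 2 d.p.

5.83

SE_est = SD × √(r(1 − r)) = 14.40000 × √0.16415 ≈ 14.40000 × 0.40516 ≈ 5.83424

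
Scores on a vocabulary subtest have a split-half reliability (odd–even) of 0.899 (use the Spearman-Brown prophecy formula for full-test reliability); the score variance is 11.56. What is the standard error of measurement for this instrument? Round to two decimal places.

SD = √11.56 ≈ 3.40000
Full-length reliability (Spearman-Brown) = 2(0.899)/(1+0.899) ≈ 0.94681
SEM = 3.40000×√(1 − 0.94681) ≈ 0.78411

0.78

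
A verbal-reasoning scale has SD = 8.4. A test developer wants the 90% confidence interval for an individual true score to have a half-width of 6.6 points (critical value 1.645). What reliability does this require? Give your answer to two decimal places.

0.77

SEM needed = half-width / z = 6.6/1.645 ≈ 4.0122
r = 1 − (SEM / SD)² = 1 − (4.0122 / 8.4)² ≈ 1 − 0.2281 ≈ 0.7719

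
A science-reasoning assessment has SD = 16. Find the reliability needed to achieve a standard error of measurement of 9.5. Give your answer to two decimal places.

0.65

r = 1 − (9.5000/16)² ≃ 1 − 0.3525 ≃ 0.6475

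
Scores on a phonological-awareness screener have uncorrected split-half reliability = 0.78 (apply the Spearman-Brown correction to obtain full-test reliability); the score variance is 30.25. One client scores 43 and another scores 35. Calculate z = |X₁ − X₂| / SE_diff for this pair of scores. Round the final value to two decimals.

2.93

σ = 30.25^(1/2) = 5.50000
r_full = 2·0.78 / (1 + 0.78) ≃ 0.87640
SEM = 5.50000 × √(1 − 0.87640) = 5.50000 × √0.12360 ≃ 5.50000 × 0.35156 ≃ 1.93359
SE_diff = SEM × √2 ≃ 1.93359 × 1.41421 ≃ 2.73451
z = 8 / 2.73451 ≃ 2.92557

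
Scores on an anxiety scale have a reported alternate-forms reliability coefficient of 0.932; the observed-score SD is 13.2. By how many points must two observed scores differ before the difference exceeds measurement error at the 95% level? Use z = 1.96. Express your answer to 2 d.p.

9.54

SEM = 13.2000 * √(1 − 0.9320) = 13.2000 * √0.0680 ≈ 13.2000 * 0.2608 ≈ 3.4421
SE_diff = SEM * √2 ≈ 3.4421 * 1.4142 ≈ 4.8679
Smallest detectable difference = 1.96*4.8679 ≈ 9.5411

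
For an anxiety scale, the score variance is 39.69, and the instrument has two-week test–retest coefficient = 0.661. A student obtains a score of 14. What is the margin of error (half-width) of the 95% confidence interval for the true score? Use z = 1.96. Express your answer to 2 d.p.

7.19

SD = √39.69 = 6.30000
SEM = 6.30000×√(1 − 0.66100) ≈ 3.66809
1.96 × SEM ≈ 7.18946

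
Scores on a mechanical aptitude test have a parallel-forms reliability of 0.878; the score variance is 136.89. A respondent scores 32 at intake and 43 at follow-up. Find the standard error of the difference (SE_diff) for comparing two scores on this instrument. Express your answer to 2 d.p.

σ = 136.89^(1/2) = 11.7000
The standard error of measurement is 11.7000*√(1 − 0.8780) ≈ 11.7000*0.3493 ≈ 4.0866.
SE_diff = SEM * √2 ≈ 4.0866 * 1.4142 ≈ 5.7794

5.78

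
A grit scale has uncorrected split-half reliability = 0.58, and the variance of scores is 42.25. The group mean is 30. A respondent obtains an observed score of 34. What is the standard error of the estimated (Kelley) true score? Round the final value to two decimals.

2.87

σ = 42.25^(1/2) = 6.5000
r_full = 2·0.58 / (1 + 0.58) ≈ 0.7342
SE_est = 6.5000·√(0.7342·0.2658) ≈ 2.8715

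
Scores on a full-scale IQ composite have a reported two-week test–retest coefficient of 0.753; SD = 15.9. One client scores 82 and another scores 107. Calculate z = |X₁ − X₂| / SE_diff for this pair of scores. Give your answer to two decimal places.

SEM = 15.9000 * √(1 − 0.7530) = 15.9000 * √0.2470 ≈ 15.9000 * 0.4970 ≈ 7.9022
SE_diff = √2 * SEM ≈ 11.1753
z = 25 / 11.1753 ≈ 2.2371

2.24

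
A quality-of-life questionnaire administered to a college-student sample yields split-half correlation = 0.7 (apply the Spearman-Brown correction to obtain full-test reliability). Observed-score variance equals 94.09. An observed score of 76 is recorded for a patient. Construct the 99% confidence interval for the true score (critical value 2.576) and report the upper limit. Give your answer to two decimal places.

86.50

SD = √94.09 ≃ 9.7000
Full-length reliability (Spearman-Brown) = 2(0.7)/(1+0.7) ≃ 0.8235
SEM = 9.7000 * √(1 − 0.8235) = 9.7000 * √0.1765 ≃ 9.7000 * 0.4201 ≃ 4.0748
Half-width = 2.576*4.0748 ≃ 10.4967
Upper limit = 76 + 10.4967 ≃ 86.4967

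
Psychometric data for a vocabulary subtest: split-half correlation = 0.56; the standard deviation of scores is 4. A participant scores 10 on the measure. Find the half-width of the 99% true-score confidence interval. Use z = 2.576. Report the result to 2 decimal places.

Spearman-Brown: r = 2(0.56) / (1 + 0.56) = 1.120 / 1.560 ≈ 0.718
SEM = 4.000 * √(1 − 0.718) = 4.000 * √0.282 ≈ 4.000 * 0.531 ≈ 2.124
2.576 * SEM ≈ 5.472

5.47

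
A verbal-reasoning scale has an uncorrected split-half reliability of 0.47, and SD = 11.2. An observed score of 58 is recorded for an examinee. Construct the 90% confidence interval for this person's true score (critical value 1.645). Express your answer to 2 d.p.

[46.94, 69.06]

Spearman-Brown: r = 2(0.47) / (1 + 0.47) = 0.940 / 1.470 ≈ 0.639
SEM = 11.200×√(1 − 0.639) ≈ 6.725
1.645 × SEM ≈ 11.063
CI = 58 ± 11.063 → [46.937, 69.063]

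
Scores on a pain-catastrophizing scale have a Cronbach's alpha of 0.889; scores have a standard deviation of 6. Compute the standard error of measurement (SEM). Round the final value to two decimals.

2.00

The standard error of measurement is 6.0000·√(1 − 0.8890) ≈ 6.0000·0.3332 ≈ 1.9990.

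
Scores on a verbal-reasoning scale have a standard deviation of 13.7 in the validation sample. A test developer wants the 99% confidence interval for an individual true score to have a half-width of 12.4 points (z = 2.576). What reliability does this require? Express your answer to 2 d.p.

0.88

SEM needed = half-width / z = 12.4/2.576 ≈ 4.81366
r = 1 − (4.81366/13.7)² ≈ 1 − 0.12346 ≈ 0.87654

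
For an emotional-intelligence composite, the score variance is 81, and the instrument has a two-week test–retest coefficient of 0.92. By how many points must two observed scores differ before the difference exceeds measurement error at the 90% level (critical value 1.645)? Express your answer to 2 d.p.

5.92

SD = √81 = 9.000
SEM = 9.000×√(1 − 0.920) ≈ 2.546
SE_diff = √2 × SEM ≈ 3.600
Minimum reliable difference = 1.645 × SE_diff ≈ 1.645 × 3.600 ≈ 5.922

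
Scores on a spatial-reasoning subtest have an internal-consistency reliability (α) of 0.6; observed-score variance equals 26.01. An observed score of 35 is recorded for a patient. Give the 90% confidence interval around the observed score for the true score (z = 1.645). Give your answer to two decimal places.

[29.69, 40.31]

SD = √26.01 = 5.1000
SEM = 5.1000 * √(1 − 0.6000) = 5.1000 * √0.4000 ≈ 5.1000 * 0.6325 ≈ 3.2255
Margin = 1.645 * 3.2255 ≈ 5.3060
Interval: (29.6940, 40.3060)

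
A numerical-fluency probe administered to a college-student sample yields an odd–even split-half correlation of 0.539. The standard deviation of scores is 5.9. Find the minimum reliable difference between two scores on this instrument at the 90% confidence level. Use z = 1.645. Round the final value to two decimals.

Full-length reliability (Spearman-Brown) = 2(0.539)/(1+0.539) ≈ 0.7005
The standard error of measurement is 5.9000×√(1 − 0.7005) ≈ 5.9000×0.5473 ≈ 3.2291.
Standard error of the difference = 3.2291·√2 ≈ 4.5667
Smallest detectable difference = 1.645×4.5667 ≈ 7.5121

7.51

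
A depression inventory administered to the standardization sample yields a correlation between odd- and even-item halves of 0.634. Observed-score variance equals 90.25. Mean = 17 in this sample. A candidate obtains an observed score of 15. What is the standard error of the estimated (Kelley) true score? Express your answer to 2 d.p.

σ = 90.25^(1/2) = 9.500
r_full = 2·0.634 / (1 + 0.634) ≈ 0.776
SE_est = 9.500·√[r(1 − r)] ≈ 3.961

3.96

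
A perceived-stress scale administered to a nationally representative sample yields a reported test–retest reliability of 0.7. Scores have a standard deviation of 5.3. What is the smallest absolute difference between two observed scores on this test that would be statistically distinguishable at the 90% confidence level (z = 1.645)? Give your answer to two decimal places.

SEM = 5.3000 × √(1 − 0.7000) = 5.3000 × √0.3000 ≈ 5.3000 × 0.5477 ≈ 2.9029
SE_diff = √2 × SEM ≈ 4.1054
Smallest detectable difference = 1.645×4.1054 ≈ 6.7533

6.75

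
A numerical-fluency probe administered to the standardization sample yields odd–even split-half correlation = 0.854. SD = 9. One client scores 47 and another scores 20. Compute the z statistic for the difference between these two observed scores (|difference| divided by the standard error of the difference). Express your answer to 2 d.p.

7.56

r_full = 2·0.854 / (1 + 0.854) ≈ 0.921
SEM = 9.000 × √(1 − 0.921) = 9.000 × √0.079 ≈ 9.000 × 0.281 ≈ 2.526
SE_diff = √2 × SEM ≈ 3.572
z = 27 / 3.572 ≈ 7.559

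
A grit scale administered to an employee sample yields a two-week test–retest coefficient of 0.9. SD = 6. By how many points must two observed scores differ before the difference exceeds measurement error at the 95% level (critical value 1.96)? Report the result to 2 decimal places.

5.26

SEM = 6.000*√(1 − 0.900) ≈ 1.897
Standard error of the difference = 1.897·√2 ≈ 2.683
Minimum reliable difference = 1.96 * SE_diff ≈ 1.96 * 2.683 ≈ 5.259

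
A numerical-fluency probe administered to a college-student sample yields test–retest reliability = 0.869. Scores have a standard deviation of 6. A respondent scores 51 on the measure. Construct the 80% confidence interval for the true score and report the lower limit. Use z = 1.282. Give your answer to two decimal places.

48.22

SEM = 6.000·√(1 − 0.869) ≈ 2.172
Margin = 1.282 · 2.172 ≈ 2.784
Lower limit = 51 − 2.784 ≈ 48.216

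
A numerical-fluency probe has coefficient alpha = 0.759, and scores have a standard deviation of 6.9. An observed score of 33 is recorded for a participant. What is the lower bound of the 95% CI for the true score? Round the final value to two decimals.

26.36

The standard error of measurement is 6.900×√(1 − 0.759) ≈ 6.900×0.491 ≈ 3.387.
Half-width = 1.96×3.387 ≈ 6.639
Lower limit = 33 − 6.639 ≈ 26.361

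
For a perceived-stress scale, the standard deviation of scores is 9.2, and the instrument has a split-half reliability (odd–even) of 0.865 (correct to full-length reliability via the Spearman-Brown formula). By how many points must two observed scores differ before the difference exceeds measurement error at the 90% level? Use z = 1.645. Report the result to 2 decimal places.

Full-length reliability (Spearman-Brown) = 2(0.865)/(1+0.865) ≃ 0.9276
SEM = 9.2000 · √(1 − 0.9276) = 9.2000 · √0.0724 ≃ 9.2000 · 0.2690 ≃ 2.4752
SE_diff = √2 · SEM ≃ 3.5005
Smallest detectable difference = 1.645·3.5005 ≃ 5.7583

5.76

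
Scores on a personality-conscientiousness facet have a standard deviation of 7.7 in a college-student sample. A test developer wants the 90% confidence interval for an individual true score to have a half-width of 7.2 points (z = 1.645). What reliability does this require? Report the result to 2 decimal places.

0.68

SEM needed = half-width / z = 7.2/1.645 ≈ 4.3769
Required reliability = 1 − (SEM/SD)² = 1 − 0.3231 ≈ 0.6769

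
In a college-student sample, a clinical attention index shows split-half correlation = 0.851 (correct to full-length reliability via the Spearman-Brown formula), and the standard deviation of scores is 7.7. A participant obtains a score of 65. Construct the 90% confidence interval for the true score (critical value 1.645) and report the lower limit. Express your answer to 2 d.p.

61.41

Full-length reliability (Spearman-Brown) = 2(0.851)/(1+0.851) ≈ 0.9195
SEM = 7.7000×√(1 − 0.9195) ≈ 2.1846
Half-width = 1.645×2.1846 ≈ 3.5937
Lower limit = 65 − 3.5937 ≈ 61.4063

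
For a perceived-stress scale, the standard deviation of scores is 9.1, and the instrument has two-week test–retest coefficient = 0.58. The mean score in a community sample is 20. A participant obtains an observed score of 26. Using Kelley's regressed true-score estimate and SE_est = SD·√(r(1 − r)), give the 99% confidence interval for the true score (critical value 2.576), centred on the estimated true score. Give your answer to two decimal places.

Estimated true score = 0.580·26 + (1 − 0.580)·20 ≈ 23.480
SE_est = 9.100·√(0.580·0.420) ≈ 4.491
99% CI: 23.480 ± 11.570 ≈ (11.910, 35.050)

[11.91, 35.05]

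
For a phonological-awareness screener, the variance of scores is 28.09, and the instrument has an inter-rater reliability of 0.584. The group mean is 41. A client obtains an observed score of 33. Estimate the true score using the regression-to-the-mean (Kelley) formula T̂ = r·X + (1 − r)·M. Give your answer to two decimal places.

Estimated true score = 0.584·33 + (1 − 0.584)·41 ≈ 36.328

36.33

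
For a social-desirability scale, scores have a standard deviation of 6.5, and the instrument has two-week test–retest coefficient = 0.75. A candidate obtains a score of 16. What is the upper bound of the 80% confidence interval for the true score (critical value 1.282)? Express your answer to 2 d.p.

20.17

SEM = 6.5000 * √(1 − 0.7500) = 6.5000 * √0.2500 ≈ 6.5000 * 0.5000 ≈ 3.2500
Margin = 1.282 * 3.2500 ≈ 4.1665
Upper bound: 16 + 4.1665 = 20.1665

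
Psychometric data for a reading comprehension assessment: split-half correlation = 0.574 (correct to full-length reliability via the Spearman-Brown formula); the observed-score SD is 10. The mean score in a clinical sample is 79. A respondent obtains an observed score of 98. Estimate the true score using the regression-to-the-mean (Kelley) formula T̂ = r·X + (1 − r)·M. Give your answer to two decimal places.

92.86

Spearman-Brown: r = 2(0.574) / (1 + 0.574) = 1.148 / 1.574 ≈ 0.729
T̂ = 0.729(98) + 0.271(79) ≈ 92.858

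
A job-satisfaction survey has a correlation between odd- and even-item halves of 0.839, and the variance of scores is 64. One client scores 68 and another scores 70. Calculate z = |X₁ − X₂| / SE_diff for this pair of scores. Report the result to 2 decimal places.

σ = 64^(1/2) = 8.000
r_full = 2·0.839 / (1 + 0.839) ≃ 0.912
SEM = 8.000 × √(1 − 0.912) = 8.000 × √0.088 ≃ 8.000 × 0.296 ≃ 2.367
SE_diff = SEM × √2 ≃ 2.367 × 1.414 ≃ 3.348
z = 2 / 3.348 ≃ 0.597

0.60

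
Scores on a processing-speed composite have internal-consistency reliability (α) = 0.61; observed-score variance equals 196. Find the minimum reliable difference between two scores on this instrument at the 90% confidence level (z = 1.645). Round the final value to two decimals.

20.34

SD = √196 = 14.0000
The standard error of measurement is 14.0000*√(1 − 0.6100) ≈ 14.0000*0.6245 ≈ 8.7430.
SE_diff = SEM * √2 ≈ 8.7430 * 1.4142 ≈ 12.3645
Smallest detectable difference = 1.645*12.3645 ≈ 20.3395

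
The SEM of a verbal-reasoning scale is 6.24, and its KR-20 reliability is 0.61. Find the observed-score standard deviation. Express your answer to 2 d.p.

9.99

σ = SEM·(1 − r)^(−1/2) ≃ 6.24×1.6013 ≃ 9.9920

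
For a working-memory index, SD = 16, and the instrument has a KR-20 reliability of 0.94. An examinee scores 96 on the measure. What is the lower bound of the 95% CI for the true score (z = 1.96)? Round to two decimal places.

88.32

SEM = 16.0000×√(1 − 0.9400) ≈ 3.9192
Half-width = 1.96×3.9192 ≈ 7.6816
Lower limit = 96 − 7.6816 ≈ 88.3184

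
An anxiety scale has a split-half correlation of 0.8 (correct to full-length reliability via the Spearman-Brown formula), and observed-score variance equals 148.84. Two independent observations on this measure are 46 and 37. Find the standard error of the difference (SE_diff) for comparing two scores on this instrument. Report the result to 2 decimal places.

5.75

SD = √148.84 ≈ 12.2000
Full-length reliability (Spearman-Brown) = 2(0.8)/(1+0.8) ≈ 0.8889
SEM = 12.2000×√(1 − 0.8889) ≈ 4.0667
SE_diff = SEM × √2 ≈ 4.0667 × 1.4142 ≈ 5.7511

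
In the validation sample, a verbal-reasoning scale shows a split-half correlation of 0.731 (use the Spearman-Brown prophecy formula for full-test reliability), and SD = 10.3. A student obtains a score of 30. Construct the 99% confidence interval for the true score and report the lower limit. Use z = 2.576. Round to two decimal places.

Full-length reliability (Spearman-Brown) = 2(0.731)/(1+0.731) ≈ 0.8446
SEM = 10.3000*√(1 − 0.8446) ≈ 4.0604
Margin = 2.576 * 4.0604 ≈ 10.4595
Lower limit = 30 − 10.4595 ≈ 19.5405

19.54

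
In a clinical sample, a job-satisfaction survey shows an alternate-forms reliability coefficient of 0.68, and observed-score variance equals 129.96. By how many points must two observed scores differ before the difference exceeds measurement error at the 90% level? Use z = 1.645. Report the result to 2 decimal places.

15.00

SD = √129.96 ≈ 11.400
The standard error of measurement is 11.400*√(1 − 0.680) ≈ 11.400*0.566 ≈ 6.449.
SE_diff = SEM * √2 ≈ 6.449 * 1.414 ≈ 9.120
Smallest detectable difference = 1.645*9.120 ≈ 15.002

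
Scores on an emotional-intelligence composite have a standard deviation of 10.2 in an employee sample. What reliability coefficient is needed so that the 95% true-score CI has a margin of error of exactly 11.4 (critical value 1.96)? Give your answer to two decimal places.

Required SEM = 11.4 / 1.96 ≃ 5.81633
Required reliability = 1 − (SEM/SD)² = 1 − 0.32516 ≃ 0.67484

0.67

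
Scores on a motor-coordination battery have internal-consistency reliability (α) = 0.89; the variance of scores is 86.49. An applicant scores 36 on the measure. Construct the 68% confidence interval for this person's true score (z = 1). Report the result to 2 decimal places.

[32.92, 39.08]

SD = √86.49 ≈ 9.300
The standard error of measurement is 9.300·√(1 − 0.890) ≈ 9.300·0.332 ≈ 3.084.
1 · SEM ≈ 3.084
68% CI: 36 ± 3.084 = [32.916, 39.084]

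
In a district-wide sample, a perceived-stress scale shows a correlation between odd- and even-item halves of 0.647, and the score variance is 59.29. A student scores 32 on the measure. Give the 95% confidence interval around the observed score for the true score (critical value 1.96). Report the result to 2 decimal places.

[25.01, 38.99]

SD = √59.29 = 7.700
Full-length reliability (Spearman-Brown) = 2(0.647)/(1+0.647) ≃ 0.786
SEM = 7.700 · √(1 − 0.786) = 7.700 · √0.214 ≃ 7.700 · 0.463 ≃ 3.565
Half-width = 1.96·3.565 ≃ 6.987
95% CI: 32 ± 6.987 = [25.013, 38.987]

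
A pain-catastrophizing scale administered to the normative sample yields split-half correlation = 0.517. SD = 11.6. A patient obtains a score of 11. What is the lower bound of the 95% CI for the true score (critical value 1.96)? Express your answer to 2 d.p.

-1.83

Full-length reliability (Spearman-Brown) = 2(0.517)/(1+0.517) ≈ 0.682
SEM = 11.600 · √(1 − 0.682) = 11.600 · √0.318 ≈ 11.600 · 0.564 ≈ 6.545
1.96 · SEM ≈ 12.829
Lower bound: 11 − 12.829 = -1.829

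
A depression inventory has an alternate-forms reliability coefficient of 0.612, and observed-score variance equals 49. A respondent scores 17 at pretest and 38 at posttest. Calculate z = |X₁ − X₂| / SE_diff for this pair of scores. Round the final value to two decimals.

SD = √49 ≃ 7.0000
SEM = 7.0000 * √(1 − 0.6120) = 7.0000 * √0.3880 ≃ 7.0000 * 0.6229 ≃ 4.3603
SE_diff = √2 * SEM ≃ 6.1664
z = |17 − 38| / 6.1664 = 21 / 6.1664 ≃ 3.4056

3.41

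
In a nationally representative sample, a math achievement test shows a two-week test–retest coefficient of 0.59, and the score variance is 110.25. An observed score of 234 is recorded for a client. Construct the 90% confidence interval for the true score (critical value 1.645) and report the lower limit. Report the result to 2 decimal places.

σ = 110.25^(1/2) = 10.5000
SEM = 10.5000 · √(1 − 0.5900) = 10.5000 · √0.4100 ≈ 10.5000 · 0.6403 ≈ 6.7233
Half-width = 1.645·6.7233 ≈ 11.0598
Lower bound: 234 − 11.0598 = 222.9402

222.94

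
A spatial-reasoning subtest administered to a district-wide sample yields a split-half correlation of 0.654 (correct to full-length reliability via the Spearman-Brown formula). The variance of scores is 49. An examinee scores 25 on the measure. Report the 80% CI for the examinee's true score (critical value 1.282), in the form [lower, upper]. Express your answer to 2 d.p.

[20.90, 29.10]

SD = √49 = 7.000
r_full = 2·0.654 / (1 + 0.654) ≈ 0.791
SEM = 7.000 · √(1 − 0.791) = 7.000 · √0.209 ≈ 7.000 · 0.457 ≈ 3.202
Margin = 1.282 · 3.202 ≈ 4.104
Interval: (20.896, 29.104)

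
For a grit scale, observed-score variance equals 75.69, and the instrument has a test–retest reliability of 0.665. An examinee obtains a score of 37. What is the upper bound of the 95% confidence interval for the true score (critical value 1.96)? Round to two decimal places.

46.87

σ = 75.69^(1/2) = 8.700
The standard error of measurement is 8.700*√(1 − 0.665) ≈ 8.700*0.579 ≈ 5.035.
Margin = 1.96 * 5.035 ≈ 9.870
Upper limit = 37 + 9.870 ≈ 46.870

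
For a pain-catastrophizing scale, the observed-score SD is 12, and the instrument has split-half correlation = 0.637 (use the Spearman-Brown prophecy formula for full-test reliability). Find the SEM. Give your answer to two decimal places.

r_full = 2·0.637 / (1 + 0.637) ≈ 0.7783
SEM = 12.0000 × √(1 − 0.7783) = 12.0000 × √0.2217 ≈ 12.0000 × 0.4709 ≈ 5.6508

5.65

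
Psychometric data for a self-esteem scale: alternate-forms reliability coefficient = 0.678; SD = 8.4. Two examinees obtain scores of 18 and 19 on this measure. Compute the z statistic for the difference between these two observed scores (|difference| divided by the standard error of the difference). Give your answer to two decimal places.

The standard error of measurement is 8.4000×√(1 − 0.6780) ≃ 8.4000×0.5675 ≃ 4.7666.
Standard error of the difference = 4.7666·√2 ≃ 6.7410
z = |18 − 19| / 6.7410 = 1 / 6.7410 ≃ 0.1483

0.15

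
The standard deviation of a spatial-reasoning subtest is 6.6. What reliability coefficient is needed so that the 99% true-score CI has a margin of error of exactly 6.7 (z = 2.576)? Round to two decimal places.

0.84

Required SEM = 6.7 / 2.576 ≈ 2.6009
r = 1 − (2.6009/6.6)² ≈ 1 − 0.1553 ≈ 0.8447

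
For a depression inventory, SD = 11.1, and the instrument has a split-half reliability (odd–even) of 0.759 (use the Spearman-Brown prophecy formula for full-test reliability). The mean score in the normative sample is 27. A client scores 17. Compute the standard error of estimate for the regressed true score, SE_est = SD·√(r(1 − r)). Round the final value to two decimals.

3.82

r_full = 2·0.759 / (1 + 0.759) ≈ 0.86299
SE_est = SD × √(r(1 − r)) = 11.10000 × √0.11824 ≈ 11.10000 × 0.34386 ≈ 3.81682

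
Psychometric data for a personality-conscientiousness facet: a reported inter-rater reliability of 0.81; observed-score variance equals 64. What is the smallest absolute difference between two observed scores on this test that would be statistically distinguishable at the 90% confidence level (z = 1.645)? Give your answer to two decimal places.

SD = √64 = 8.00000
SEM = 8.00000 * √(1 − 0.81000) = 8.00000 * √0.19000 ≃ 8.00000 * 0.43589 ≃ 3.48712
SE_diff = √2 * SEM ≃ 4.93153
Smallest detectable difference = 1.645*4.93153 ≃ 8.11237

8.11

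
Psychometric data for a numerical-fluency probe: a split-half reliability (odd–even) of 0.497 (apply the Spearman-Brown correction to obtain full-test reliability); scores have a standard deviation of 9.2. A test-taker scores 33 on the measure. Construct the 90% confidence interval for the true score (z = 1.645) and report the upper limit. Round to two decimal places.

41.77

Full-length reliability (Spearman-Brown) = 2(0.497)/(1+0.497) ≈ 0.6640
SEM = 9.2000 · √(1 − 0.6640) = 9.2000 · √0.3360 ≈ 9.2000 · 0.5797 ≈ 5.3329
Half-width = 1.645·5.3329 ≈ 8.7726
Upper limit = 33 + 8.7726 ≈ 41.7726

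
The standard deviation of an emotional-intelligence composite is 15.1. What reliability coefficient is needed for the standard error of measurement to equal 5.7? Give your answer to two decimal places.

0.86

Required reliability = 1 − (SEM/SD)² = 1 − 0.1425 ≃ 0.8575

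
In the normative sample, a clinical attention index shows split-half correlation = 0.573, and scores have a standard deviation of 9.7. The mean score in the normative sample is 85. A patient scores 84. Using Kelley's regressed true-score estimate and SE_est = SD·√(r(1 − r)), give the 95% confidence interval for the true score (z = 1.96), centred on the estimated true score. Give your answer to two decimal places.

Full-length reliability (Spearman-Brown) = 2(0.573)/(1+0.573) ≃ 0.7285
T̂ = 0.7285(84) + 0.2715(85) ≃ 84.2715
SE_est = SD × √(r(1 − r)) = 9.7000 × √0.1978 ≃ 9.7000 × 0.4447 ≃ 4.3137
95% CI: 84.2715 ± 8.4548 ≃ (75.8166, 92.7263)

[75.82, 92.73]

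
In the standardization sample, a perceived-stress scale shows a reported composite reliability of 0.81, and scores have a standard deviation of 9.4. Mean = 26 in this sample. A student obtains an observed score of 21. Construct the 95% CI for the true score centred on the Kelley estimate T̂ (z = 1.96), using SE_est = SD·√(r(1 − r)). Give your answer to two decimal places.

[14.72, 29.18]

T̂ = 0.8100(21) + 0.1900(26) ≈ 21.9500
SE_est = 9.4000×√(0.8100×0.1900) ≈ 3.6876
CI = 21.9500 ± 1.96 × 3.6876 → [14.7222, 29.1778]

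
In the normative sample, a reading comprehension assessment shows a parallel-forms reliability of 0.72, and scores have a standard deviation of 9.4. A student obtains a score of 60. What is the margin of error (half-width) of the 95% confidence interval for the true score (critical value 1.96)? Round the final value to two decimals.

SEM = 9.40000·√(1 − 0.72000) ≈ 4.97401
Margin = 1.96 · 4.97401 ≈ 9.74906

9.75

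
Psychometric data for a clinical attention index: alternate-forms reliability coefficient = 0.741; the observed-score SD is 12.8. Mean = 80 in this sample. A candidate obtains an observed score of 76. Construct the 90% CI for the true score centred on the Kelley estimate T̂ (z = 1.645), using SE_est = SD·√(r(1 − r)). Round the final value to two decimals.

[67.81, 86.26]

Estimated true score = 0.741·76 + (1 − 0.741)·80 ≈ 77.036
SE_est = 12.800·√(0.741·0.259) ≈ 5.607
CI = 77.036 ± 1.645 · 5.607 → [67.812, 86.260]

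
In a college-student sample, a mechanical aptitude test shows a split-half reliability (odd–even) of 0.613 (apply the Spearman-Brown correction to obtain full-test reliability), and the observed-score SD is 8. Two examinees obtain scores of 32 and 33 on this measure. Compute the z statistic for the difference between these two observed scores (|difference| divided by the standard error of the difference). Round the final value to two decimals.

0.18

Spearman-Brown: r = 2(0.613) / (1 + 0.613) = 1.226 / 1.613 ≈ 0.760
SEM = 8.000 · √(1 − 0.760) = 8.000 · √0.240 ≈ 8.000 · 0.490 ≈ 3.919
Standard error of the difference = 3.919·√2 ≈ 5.542
z = |32 − 33| / 5.542 = 1 / 5.542 ≈ 0.180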